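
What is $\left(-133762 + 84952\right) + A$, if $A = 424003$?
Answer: $375193$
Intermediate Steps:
$\left(-133762 + 84952\right) + A = \left(-133762 + 84952\right) + 424003 = -48810 + 424003 = 375193$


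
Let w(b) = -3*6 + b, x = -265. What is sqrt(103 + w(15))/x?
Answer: -2/53 ≈ -0.037736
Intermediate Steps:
w(b) = -18 + b
sqrt(103 + w(15))/x = sqrt(103 + (-18 + 15))/(-265) = sqrt(103 - 3)*(-1/265) = sqrt(100)*(-1/265) = 10*(-1/265) = -2/53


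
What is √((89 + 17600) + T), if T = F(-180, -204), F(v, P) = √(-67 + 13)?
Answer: √(17689 + 3*I*√6) ≈ 133.0 + 0.028*I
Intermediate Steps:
F(v, P) = 3*I*√6 (F(v, P) = √(-54) = 3*I*√6)
T = 3*I*√6 ≈ 7.3485*I
√((89 + 17600) + T) = √((89 + 17600) + 3*I*√6) = √(17689 + 3*I*√6)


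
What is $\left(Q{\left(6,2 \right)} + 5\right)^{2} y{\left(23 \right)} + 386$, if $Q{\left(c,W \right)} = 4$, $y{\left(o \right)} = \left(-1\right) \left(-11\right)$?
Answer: $1277$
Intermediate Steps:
$y{\left(o \right)} = 11$
$\left(Q{\left(6,2 \right)} + 5\right)^{2} y{\left(23 \right)} + 386 = \left(4 + 5\right)^{2} \cdot 11 + 386 = 9^{2} \cdot 11 + 386 = 81 \cdot 11 + 386 = 891 + 386 = 1277$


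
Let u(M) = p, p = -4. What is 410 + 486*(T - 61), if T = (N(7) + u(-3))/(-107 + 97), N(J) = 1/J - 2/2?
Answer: -1014998/35 ≈ -29000.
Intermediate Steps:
N(J) = -1 + 1/J (N(J) = 1/J - 2*½ = 1/J - 1 = -1 + 1/J)
u(M) = -4
T = 17/35 (T = ((1 - 1*7)/7 - 4)/(-107 + 97) = ((1 - 7)/7 - 4)/(-10) = ((⅐)*(-6) - 4)*(-⅒) = (-6/7 - 4)*(-⅒) = -34/7*(-⅒) = 17/35 ≈ 0.48571)
410 + 486*(T - 61) = 410 + 486*(17/35 - 61) = 410 + 486*(-2118/35) = 410 - 1029348/35 = -1014998/35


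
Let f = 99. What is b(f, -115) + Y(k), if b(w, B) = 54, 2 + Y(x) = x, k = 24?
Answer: 76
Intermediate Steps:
Y(x) = -2 + x
b(f, -115) + Y(k) = 54 + (-2 + 24) = 54 + 22 = 76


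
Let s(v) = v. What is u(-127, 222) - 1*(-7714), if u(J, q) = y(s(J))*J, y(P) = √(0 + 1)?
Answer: 7587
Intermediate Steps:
y(P) = 1 (y(P) = √1 = 1)
u(J, q) = J (u(J, q) = 1*J = J)
u(-127, 222) - 1*(-7714) = -127 - 1*(-7714) = -127 + 7714 = 7587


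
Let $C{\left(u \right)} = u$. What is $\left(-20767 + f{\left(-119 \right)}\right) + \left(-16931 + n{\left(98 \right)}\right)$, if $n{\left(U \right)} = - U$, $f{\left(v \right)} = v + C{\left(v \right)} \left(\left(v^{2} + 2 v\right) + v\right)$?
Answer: $-1680591$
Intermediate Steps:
$f{\left(v \right)} = v + v \left(v^{2} + 3 v\right)$ ($f{\left(v \right)} = v + v \left(\left(v^{2} + 2 v\right) + v\right) = v + v \left(v^{2} + 3 v\right)$)
$\left(-20767 + f{\left(-119 \right)}\right) + \left(-16931 + n{\left(98 \right)}\right) = \left(-20767 - 119 \left(1 + \left(-119\right)^{2} + 3 \left(-119\right)\right)\right) - 17029 = \left(-20767 - 119 \left(1 + 14161 - 357\right)\right) - 17029 = \left(-20767 - 1642795\right) - 17029 = -1663562 - 17029 = -1680591$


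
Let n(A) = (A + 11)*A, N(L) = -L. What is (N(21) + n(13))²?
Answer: 84681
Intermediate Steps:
n(A) = A*(11 + A) (n(A) = (11 + A)*A = A*(11 + A))
(N(21) + n(13))² = (-1*21 + 13*(11 + 13))² = (-21 + 13*24)² = (-21 + 312)² = 291² = 84681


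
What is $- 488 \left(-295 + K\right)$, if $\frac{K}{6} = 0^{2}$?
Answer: $143960$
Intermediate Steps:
$K = 0$ ($K = 6 \cdot 0^{2} = 6 \cdot 0 = 0$)
$- 488 \left(-295 + K\right) = - 488 \left(-295 + 0\right) = \left(-488\right) \left(-295\right) = 143960$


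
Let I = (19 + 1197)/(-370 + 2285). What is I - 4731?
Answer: -9058649/1915 ≈ -4730.4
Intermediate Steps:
I = 1216/1915 ≈ 0.63499
I - 4731 = 1216/1915 - 4731 = -9058649/1915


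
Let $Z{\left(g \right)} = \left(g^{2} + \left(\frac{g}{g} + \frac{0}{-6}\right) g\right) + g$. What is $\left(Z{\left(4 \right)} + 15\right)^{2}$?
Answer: $1521$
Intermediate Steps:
$Z{\left(g \right)} = g^{2} + 2 g$ ($Z{\left(g \right)} = \left(g^{2} + \left(1 + 0 \left(- \frac{1}{6}\right)\right) g\right) + g = \left(g^{2} + \left(1 + 0\right) g\right) + g = \left(g^{2} + 1 g\right) + g = \left(g^{2} + g\right) + g = \left(g + g^{2}\right) + g = g^{2} + 2 g$)
$\left(Z{\left(4 \right)} + 15\right)^{2} = \left(4 \left(2 + 4\right) + 15\right)^{2} = \left(4 \cdot 6 + 15\right)^{2} = \left(24 + 15\right)^{2} = 39^{2} = 1521$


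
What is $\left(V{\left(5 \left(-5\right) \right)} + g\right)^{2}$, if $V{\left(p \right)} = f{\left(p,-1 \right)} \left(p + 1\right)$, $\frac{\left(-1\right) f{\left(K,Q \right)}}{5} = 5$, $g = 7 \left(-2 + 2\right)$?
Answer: $360000$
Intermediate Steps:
$g = 0$ ($g = 7 \cdot 0 = 0$)
$f{\left(K,Q \right)} = -25$ ($f{\left(K,Q \right)} = \left(-5\right) 5 = -25$)
$V{\left(p \right)} = -25 - 25 p$ ($V{\left(p \right)} = - 25 \left(p + 1\right) = - 25 \left(1 + p\right) = -25 - 25 p$)
$\left(V{\left(5 \left(-5\right) \right)} + g\right)^{2} = \left(\left(-25 - 25 \cdot 5 \left(-5\right)\right) + 0\right)^{2} = \left(\left(-25 - -625\right) + 0\right)^{2} = \left(\left(-25 + 625\right) + 0\right)^{2} = \left(600 + 0\right)^{2} = 600^{2} = 360000$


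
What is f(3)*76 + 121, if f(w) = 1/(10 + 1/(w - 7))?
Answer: 5023/39 ≈ 128.79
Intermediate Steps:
f(w) = 1/(10 + 1/(-7 + w))
f(3)*76 + 121 = ((-7 + 3)/(-69 + 10*3))*76 + 121 = (-4/(-69 + 30))*76 + 121 = (-4/(-39))*76 + 121 = -1/39*(-4)*76 + 121 = (4/39)*76 + 121 = 304/39 + 121 = 5023/39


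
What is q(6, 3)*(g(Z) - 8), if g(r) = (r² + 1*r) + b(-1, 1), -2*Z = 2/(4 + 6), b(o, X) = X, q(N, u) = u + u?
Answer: -2127/50 ≈ -42.540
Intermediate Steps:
q(N, u) = 2*u
Z = -⅒ (Z = -1/(4 + 6) = -1/10 = -½*⅕ = -⅒ ≈ -0.10000)
g(r) = 1 + r + r² (g(r) = (r² + 1*r) + 1 = (r² + r) + 1 = (r + r²) + 1 = 1 + r + r²)
q(6, 3)*(g(Z) - 8) = (2*3)*((1 - ⅒ + (-⅒)²) - 8) = 6*((1 - ⅒ + 1/100) - 8) = 6*(91/100 - 8) = 6*(-709/100) = -2127/50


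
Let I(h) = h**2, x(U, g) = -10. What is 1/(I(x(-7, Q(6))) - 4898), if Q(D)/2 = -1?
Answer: -1/4798 ≈ -0.00020842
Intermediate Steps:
Q(D) = -2 (Q(D) = 2*(-1) = -2)
1/(I(x(-7, Q(6))) - 4898) = 1/((-10)**2 - 4898) = 1/(100 - 4898) = 1/(-4798) = -1/4798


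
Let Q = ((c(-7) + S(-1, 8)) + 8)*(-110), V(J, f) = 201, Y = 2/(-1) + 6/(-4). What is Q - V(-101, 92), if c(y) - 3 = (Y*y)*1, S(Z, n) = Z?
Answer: -3996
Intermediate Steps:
Y = -7/2 (Y = 2*(-1) + 6*(-¼) = -2 - 3/2 = -7/2 ≈ -3.5000)
c(y) = 3 - 7*y/2 (c(y) = 3 - 7*y/2*1 = 3 - 7*y/2)
Q = -3795 (Q = (((3 - 7/2*(-7)) - 1) + 8)*(-110) = (((3 + 49/2) - 1) + 8)*(-110) = ((55/2 - 1) + 8)*(-110) = (53/2 + 8)*(-110) = (69/2)*(-110) = -3795)
Q - V(-101, 92) = -3795 - 1*201 = -3795 - 201 = -3996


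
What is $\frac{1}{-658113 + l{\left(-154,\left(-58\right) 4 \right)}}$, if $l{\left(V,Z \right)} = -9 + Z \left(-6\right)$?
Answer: $- \frac{1}{656730} \approx -1.5227 \cdot 10^{-6}$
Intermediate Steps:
$l{\left(V,Z \right)} = -9 - 6 Z$
$\frac{1}{-658113 + l{\left(-154,\left(-58\right) 4 \right)}} = \frac{1}{-658113 - \left(9 + 6 \left(\left(-58\right) 4\right)\right)} = \frac{1}{-658113 - -1383} = \frac{1}{-658113 + \left(-9 + 1392\right)} = \frac{1}{-658113 + 1383} = \frac{1}{-656730} = - \frac{1}{656730}$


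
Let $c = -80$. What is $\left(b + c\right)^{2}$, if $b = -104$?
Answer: $33856$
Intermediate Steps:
$\left(b + c\right)^{2} = \left(-104 - 80\right)^{2} = \left(-184\right)^{2} = 33856$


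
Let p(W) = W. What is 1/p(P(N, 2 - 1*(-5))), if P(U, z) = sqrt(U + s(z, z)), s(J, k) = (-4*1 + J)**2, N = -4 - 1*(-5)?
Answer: sqrt(10)/10 ≈ 0.31623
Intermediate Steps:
N = 1 (N = -4 + 5 = 1)
s(J, k) = (-4 + J)**2
P(U, z) = sqrt(U + (-4 + z)**2)
1/p(P(N, 2 - 1*(-5))) = 1/(sqrt(1 + (-4 + (2 - 1*(-5)))**2)) = 1/(sqrt(1 + (-4 + (2 + 5))**2)) = 1/(sqrt(1 + (-4 + 7)**2)) = 1/(sqrt(1 + 3**2)) = 1/(sqrt(1 + 9)) = 1/(sqrt(10)) = sqrt(10)/10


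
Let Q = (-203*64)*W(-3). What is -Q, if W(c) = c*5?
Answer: -194880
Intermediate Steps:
W(c) = 5*c
Q = 194880 (Q = (-203*64)*(5*(-3)) = -12992*(-15) = 194880)
-Q = -1*194880 = -194880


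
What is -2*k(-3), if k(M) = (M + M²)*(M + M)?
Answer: 72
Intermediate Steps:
k(M) = 2*M*(M + M²) (k(M) = (M + M²)*(2*M) = 2*M*(M + M²))
-2*k(-3) = -4*(-3)²*(1 - 3) = -4*9*(-2) = -2*(-36) = 72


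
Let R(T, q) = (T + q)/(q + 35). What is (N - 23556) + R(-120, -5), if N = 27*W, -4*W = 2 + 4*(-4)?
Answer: -70397/3 ≈ -23466.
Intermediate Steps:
R(T, q) = (T + q)/(35 + q)
W = 7/2 (W = -(2 + 4*(-4))/4 = -(2 - 16)/4 = -1/4*(-14) = 7/2 ≈ 3.5000)
N = 189/2 (N = 27*(7/2) = 189/2 ≈ 94.500)
(N - 23556) + R(-120, -5) = (189/2 - 23556) + (-120 - 5)/(35 - 5) = -46923/2 - 125/30 = -46923/2 + (1/30)*(-125) = -46923/2 - 25/6 = -70397/3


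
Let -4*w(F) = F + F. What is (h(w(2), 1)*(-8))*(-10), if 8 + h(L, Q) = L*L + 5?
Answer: -160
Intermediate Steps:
w(F) = -F/2 (w(F) = -(F + F)/4 = -F/2)
h(L, Q) = -3 + L² (h(L, Q) = -8 + (L*L + 5) = -8 + (L² + 5) = -8 + (5 + L²) = -3 + L²)
(h(w(2), 1)*(-8))*(-10) = ((-3 + (-½*2)²)*(-8))*(-10) = ((-3 + (-1)²)*(-8))*(-10) = ((-3 + 1)*(-8))*(-10) = -2*(-8)*(-10) = 16*(-10) = -160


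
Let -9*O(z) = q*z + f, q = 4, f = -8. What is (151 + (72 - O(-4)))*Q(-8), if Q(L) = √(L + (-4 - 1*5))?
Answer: 661*I*√17/3 ≈ 908.46*I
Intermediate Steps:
O(z) = 8/9 - 4*z/9 (O(z) = -(4*z - 8)/9 = -(-8 + 4*z)/9 = 8/9 - 4*z/9)
Q(L) = √(-9 + L) (Q(L) = √(L + (-4 - 5)) = √(L - 9) = √(-9 + L))
(151 + (72 - O(-4)))*Q(-8) = (151 + (72 - (8/9 - 4/9*(-4))))*√(-9 - 8) = (151 + (72 - (8/9 + 16/9)))*√(-17) = (151 + (72 - 1*8/3))*(I*√17) = (151 + (72 - 8/3))*(I*√17) = (151 + 208/3)*(I*√17) = 661*(I*√17)/3 = 661*I*√17/3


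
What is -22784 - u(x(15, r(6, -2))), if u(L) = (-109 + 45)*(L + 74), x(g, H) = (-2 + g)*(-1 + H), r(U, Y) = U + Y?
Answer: -15552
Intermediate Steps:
x(g, H) = (-1 + H)*(-2 + g)
u(L) = -4736 - 64*L (u(L) = -64*(74 + L) = -4736 - 64*L)
-22784 - u(x(15, r(6, -2))) = -22784 - (-4736 - 64*(2 - 1*15 - 2*(6 - 2) + (6 - 2)*15)) = -22784 - (-4736 - 64*(2 - 15 - 2*4 + 4*15)) = -22784 - (-4736 - 64*(2 - 15 - 8 + 60)) = -22784 - (-4736 - 64*39) = -22784 - (-4736 - 2496) = -22784 - 1*(-7232) = -22784 + 7232 = -15552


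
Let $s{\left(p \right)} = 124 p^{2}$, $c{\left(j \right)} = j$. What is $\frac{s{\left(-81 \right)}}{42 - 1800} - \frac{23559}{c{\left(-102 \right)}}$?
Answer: $- \frac{2309267}{9962} \approx -231.81$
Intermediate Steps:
$\frac{s{\left(-81 \right)}}{42 - 1800} - \frac{23559}{c{\left(-102 \right)}} = \frac{124 \left(-81\right)^{2}}{42 - 1800} - \frac{23559}{-102} = \frac{124 \cdot 6561}{42 - 1800} - - \frac{7853}{34} = \frac{813564}{-1758} + \frac{7853}{34} = 813564 \left(- \frac{1}{1758}\right) + \frac{7853}{34} = - \frac{135594}{293} + \frac{7853}{34} = - \frac{2309267}{9962}$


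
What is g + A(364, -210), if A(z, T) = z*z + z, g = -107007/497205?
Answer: 22019516431/165735 ≈ 1.3286e+5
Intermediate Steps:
g = -35669/165735 (g = -107007*1/497205 = -35669/165735 ≈ -0.21522)
A(z, T) = z + z**2 (A(z, T) = z**2 + z = z + z**2)
g + A(364, -210) = -35669/165735 + 364*(1 + 364) = -35669/165735 + 364*365 = -35669/165735 + 132860 = 22019516431/165735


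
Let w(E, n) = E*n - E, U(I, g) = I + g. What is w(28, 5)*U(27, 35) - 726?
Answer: 6218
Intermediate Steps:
w(E, n) = -E + E*n
w(28, 5)*U(27, 35) - 726 = (28*(-1 + 5))*(27 + 35) - 726 = (28*4)*62 - 726 = 112*62 - 726 = 6944 - 726 = 6218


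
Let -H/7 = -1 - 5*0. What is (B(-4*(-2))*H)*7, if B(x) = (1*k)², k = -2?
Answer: 196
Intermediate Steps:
B(x) = 4 (B(x) = (1*(-2))² = (-2)² = 4)
H = 7 (H = -7*(-1 - 5*0) = -7*(-1 + 0) = -7*(-1) = 7)
(B(-4*(-2))*H)*7 = (4*7)*7 = 28*7 = 196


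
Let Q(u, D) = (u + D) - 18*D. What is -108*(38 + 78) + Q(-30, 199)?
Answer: -15941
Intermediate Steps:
Q(u, D) = u - 17*D (Q(u, D) = (D + u) - 18*D = u - 17*D)
-108*(38 + 78) + Q(-30, 199) = -108*(38 + 78) + (-30 - 17*199) = -108*116 + (-30 - 3383) = -12528 - 3413 = -15941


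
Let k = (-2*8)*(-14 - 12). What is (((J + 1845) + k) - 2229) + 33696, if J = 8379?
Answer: 42107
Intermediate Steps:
k = 416 (k = -16*(-26) = 416)
(((J + 1845) + k) - 2229) + 33696 = (((8379 + 1845) + 416) - 2229) + 33696 = ((10224 + 416) - 2229) + 33696 = (10640 - 2229) + 33696 = 8411 + 33696 = 42107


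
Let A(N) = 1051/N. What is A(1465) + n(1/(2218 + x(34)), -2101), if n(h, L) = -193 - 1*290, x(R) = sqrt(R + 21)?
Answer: -706544/1465 ≈ -482.28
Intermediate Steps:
x(R) = sqrt(21 + R)
n(h, L) = -483 (n(h, L) = -193 - 290 = -483)
A(1465) + n(1/(2218 + x(34)), -2101) = 1051/1465 - 483 = -706544/1465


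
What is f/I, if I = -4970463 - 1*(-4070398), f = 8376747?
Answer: -8376747/900065 ≈ -9.3068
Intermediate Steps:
I = -900065 (I = -4970463 + 4070398 = -900065)
f/I = 8376747/(-900065) = 8376747*(-1/900065) = -8376747/900065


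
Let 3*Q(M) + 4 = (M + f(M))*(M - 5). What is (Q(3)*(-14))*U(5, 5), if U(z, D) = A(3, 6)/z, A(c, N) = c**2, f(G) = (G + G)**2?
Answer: 3444/5 ≈ 688.80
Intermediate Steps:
f(G) = 4*G**2 (f(G) = (2*G)**2 = 4*G**2)
U(z, D) = 9/z (U(z, D) = 3**2/z = 9/z)
Q(M) = -4/3 + (-5 + M)*(M + 4*M**2)/3 (Q(M) = -4/3 + ((M + 4*M**2)*(M - 5))/3 = -4/3 + ((M + 4*M**2)*(-5 + M))/3 = -4/3 + ((-5 + M)*(M + 4*M**2))/3 = -4/3 + (-5 + M)*(M + 4*M**2)/3)
(Q(3)*(-14))*U(5, 5) = ((-4/3 - 19/3*3**2 - 5/3*3 + (4/3)*3**3)*(-14))*(9/5) = ((-4/3 - 19/3*9 - 5 + (4/3)*27)*(-14))*(9*(1/5)) = ((-4/3 - 57 - 5 + 36)*(-14))*(9/5) = -82/3*(-14)*(9/5) = (1148/3)*(9/5) = 3444/5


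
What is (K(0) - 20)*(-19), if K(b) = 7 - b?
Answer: 247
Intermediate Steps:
(K(0) - 20)*(-19) = ((7 - 1*0) - 20)*(-19) = ((7 + 0) - 20)*(-19) = (7 - 20)*(-19) = -13*(-19) = 247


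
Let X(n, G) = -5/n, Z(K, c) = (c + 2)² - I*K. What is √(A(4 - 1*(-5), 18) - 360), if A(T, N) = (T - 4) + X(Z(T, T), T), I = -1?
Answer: I*√240006/26 ≈ 18.842*I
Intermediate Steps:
Z(K, c) = K + (2 + c)² (Z(K, c) = (c + 2)² - (-1)*K = (2 + c)² + K = K + (2 + c)²)
A(T, N) = -4 + T - 5/(T + (2 + T)²) (A(T, N) = (T - 4) - 5/(T + (2 + T)²) = (-4 + T) - 5/(T + (2 + T)²) = -4 + T - 5/(T + (2 + T)²))
√(A(4 - 1*(-5), 18) - 360) = √((-5 + (-4 + (4 - 1*(-5)))*((4 - 1*(-5)) + (2 + (4 - 1*(-5)))²))/((4 - 1*(-5)) + (2 + (4 - 1*(-5)))²) - 360) = √((-5 + (-4 + (4 + 5))*((4 + 5) + (2 + (4 + 5))²))/((4 + 5) + (2 + (4 + 5))²) - 360) = √((-5 + (-4 + 9)*(9 + (2 + 9)²))/(9 + (2 + 9)²) - 360) = √((-5 + 5*(9 + 11²))/(9 + 11²) - 360) = √((-5 + 5*(9 + 121))/(9 + 121) - 360) = √((-5 + 5*130)/130 - 360) = √((-5 + 650)/130 - 360) = √((1/130)*645 - 360) = √(129/26 - 360) = √(-9231/26) = I*√240006/26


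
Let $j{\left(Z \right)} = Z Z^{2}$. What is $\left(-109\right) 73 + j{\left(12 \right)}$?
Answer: $-6229$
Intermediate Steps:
$j{\left(Z \right)} = Z^{3}$
$\left(-109\right) 73 + j{\left(12 \right)} = \left(-109\right) 73 + 12^{3} = -7957 + 1728 = -6229$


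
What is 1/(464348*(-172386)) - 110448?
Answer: -8841041474338945/80047094328 ≈ -1.1045e+5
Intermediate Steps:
1/(464348*(-172386)) - 110448 = (1/464348)*(-1/172386) - 110448 = -1/80047094328 - 110448 = -8841041474338945/80047094328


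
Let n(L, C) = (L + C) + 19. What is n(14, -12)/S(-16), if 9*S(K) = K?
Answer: -189/16 ≈ -11.813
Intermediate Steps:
n(L, C) = 19 + C + L (n(L, C) = (C + L) + 19 = 19 + C + L)
S(K) = K/9
n(14, -12)/S(-16) = (19 - 12 + 14)/(((⅑)*(-16))) = 21/(-16/9) = 21*(-9/16) = -189/16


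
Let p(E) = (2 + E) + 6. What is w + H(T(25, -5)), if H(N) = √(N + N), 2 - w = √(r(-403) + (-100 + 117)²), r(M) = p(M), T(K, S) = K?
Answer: 2 + 5*√2 - I*√106 ≈ 9.0711 - 10.296*I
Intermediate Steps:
p(E) = 8 + E
r(M) = 8 + M
w = 2 - I*√106 (w = 2 - √((8 - 403) + (-100 + 117)²) = 2 - √(-395 + 17²) = 2 - √(-395 + 289) = 2 - √(-106) = 2 - I*√106 ≈ 2.0 - 10.296*I)
H(N) = √2*√N (H(N) = √(2*N) = √2*√N)
w + H(T(25, -5)) = (2 - I*√106) + √2*√25 = (2 - I*√106) + √2*5 = (2 - I*√106) + 5*√2 = 2 + 5*√2 - I*√106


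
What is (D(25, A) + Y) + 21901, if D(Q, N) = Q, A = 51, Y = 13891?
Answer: 35817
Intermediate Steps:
(D(25, A) + Y) + 21901 = (25 + 13891) + 21901 = 13916 + 21901 = 35817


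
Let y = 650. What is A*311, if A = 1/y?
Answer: 311/650 ≈ 0.47846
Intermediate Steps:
A = 1/650 ≈ 0.0015385
A*311 = (1/650)*311 = 311/650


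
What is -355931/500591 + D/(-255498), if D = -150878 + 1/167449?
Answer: -2580638545973851/21416726985799782 ≈ -0.12050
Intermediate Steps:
D = -25264370221/167449 (D = -150878 + 1/167449 = -25264370221/167449 ≈ -1.5088e+5)
-355931/500591 + D/(-255498) = -355931/500591 - 25264370221/167449/(-255498) = -355931*1/500591 - 25264370221/167449*(-1/255498) = -355931/500591 + 25264370221/42782884602 = -2580638545973851/21416726985799782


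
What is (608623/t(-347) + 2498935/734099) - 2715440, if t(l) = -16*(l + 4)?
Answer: -10939328511926323/4028735312 ≈ -2.7153e+6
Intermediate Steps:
t(l) = -64 - 16*l (t(l) = -16*(4 + l) = -64 - 16*l)
(608623/t(-347) + 2498935/734099) - 2715440 = (608623/(-64 - 16*(-347)) + 2498935/734099) - 2715440 = (608623/(-64 + 5552) + 2498935*(1/734099)) - 2715440 = (608623/5488 + 2498935/734099) - 2715440 = 460503690957/4028735312 - 2715440 = -10939328511926323/4028735312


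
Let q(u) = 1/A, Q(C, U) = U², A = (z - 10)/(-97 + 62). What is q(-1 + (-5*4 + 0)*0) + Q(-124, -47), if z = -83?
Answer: 205472/93 ≈ 2209.4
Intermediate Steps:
A = 93/35 (A = (-83 - 10)/(-97 + 62) = -93/(-35) = -93*(-1/35) = 93/35 ≈ 2.6571)
q(u) = 35/93 (q(u) = 1/(93/35) = 35/93)
q(-1 + (-5*4 + 0)*0) + Q(-124, -47) = 35/93 + (-47)² = 35/93 + 2209 = 205472/93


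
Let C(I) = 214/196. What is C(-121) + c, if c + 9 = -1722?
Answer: -169531/98 ≈ -1729.9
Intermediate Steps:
c = -1731 (c = -9 - 1722 = -1731)
C(I) = 107/98 (C(I) = 214*(1/196) = 107/98)
C(-121) + c = 107/98 - 1731 = -169531/98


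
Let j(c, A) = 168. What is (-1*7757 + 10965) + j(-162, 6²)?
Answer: 3376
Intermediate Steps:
(-1*7757 + 10965) + j(-162, 6²) = (-1*7757 + 10965) + 168 = (-7757 + 10965) + 168 = 3208 + 168 = 3376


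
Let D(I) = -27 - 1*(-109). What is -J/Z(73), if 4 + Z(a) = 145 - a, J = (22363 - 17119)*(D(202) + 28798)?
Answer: -37861680/17 ≈ -2.2272e+6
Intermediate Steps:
D(I) = 82 (D(I) = -27 + 109 = 82)
J = 151446720 (J = (22363 - 17119)*(82 + 28798) = 5244*28880 = 151446720)
Z(a) = 141 - a (Z(a) = -4 + (145 - a) = 141 - a)
-J/Z(73) = -151446720/(141 - 1*73) = -151446720/(141 - 73) = -151446720/68 = -1*37861680/17 = -37861680/17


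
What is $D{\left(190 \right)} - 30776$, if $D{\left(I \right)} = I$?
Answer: $-30586$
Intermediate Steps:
$D{\left(190 \right)} - 30776 = 190 - 30776 = -30586$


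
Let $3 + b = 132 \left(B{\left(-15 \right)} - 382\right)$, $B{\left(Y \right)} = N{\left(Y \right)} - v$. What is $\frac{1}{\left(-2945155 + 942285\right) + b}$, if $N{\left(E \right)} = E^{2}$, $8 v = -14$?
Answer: $- \frac{1}{2023366} \approx -4.9423 \cdot 10^{-7}$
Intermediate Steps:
$v = - \frac{7}{4}$ ($v = \frac{1}{8} \left(-14\right) = - \frac{7}{4} \approx -1.75$)
$B{\left(Y \right)} = \frac{7}{4} + Y^{2}$ ($B{\left(Y \right)} = Y^{2} - - \frac{7}{4} = Y^{2} + \frac{7}{4} = \frac{7}{4} + Y^{2}$)
$b = -20496$ ($b = -3 + 132 \left(\left(\frac{7}{4} + \left(-15\right)^{2}\right) - 382\right) = -3 + 132 \left(\left(\frac{7}{4} + 225\right) - 382\right) = -3 + 132 \left(\frac{907}{4} - 382\right) = -3 + 132 \left(- \frac{621}{4}\right) = -3 - 20493 = -20496$)
$\frac{1}{\left(-2945155 + 942285\right) + b} = \frac{1}{\left(-2945155 + 942285\right) - 20496} = \frac{1}{-2002870 - 20496} = \frac{1}{-2023366} = - \frac{1}{2023366}$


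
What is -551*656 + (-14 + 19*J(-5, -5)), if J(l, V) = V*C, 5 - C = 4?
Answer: -361565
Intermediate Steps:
C = 1 (C = 5 - 1*4 = 5 - 4 = 1)
J(l, V) = V (J(l, V) = V*1 = V)
-551*656 + (-14 + 19*J(-5, -5)) = -551*656 + (-14 + 19*(-5)) = -361456 + (-14 - 95) = -361456 - 109 = -361565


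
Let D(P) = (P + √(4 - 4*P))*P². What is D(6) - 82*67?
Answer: -5278 + 72*I*√5 ≈ -5278.0 + 161.0*I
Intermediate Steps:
D(P) = P²*(P + √(4 - 4*P))
D(6) - 82*67 = 6²*(6 + 2*√(1 - 1*6)) - 82*67 = 36*(6 + 2*√(1 - 6)) - 5494 = 36*(6 + 2*√(-5)) - 5494 = 36*(6 + 2*(I*√5)) - 5494 = 36*(6 + 2*I*√5) - 5494 = (216 + 72*I*√5) - 5494 = -5278 + 72*I*√5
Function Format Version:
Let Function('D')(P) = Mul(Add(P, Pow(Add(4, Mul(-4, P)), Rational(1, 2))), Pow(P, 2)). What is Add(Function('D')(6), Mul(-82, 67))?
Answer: Add(-5278, Mul(72, I, Pow(5, Rational(1, 2)))) ≈ Add(-5278.0, Mul(161.00, I))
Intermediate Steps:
Function('D')(P) = Mul(Pow(P, 2), Add(P, Pow(Add(4, Mul(-4, P)), Rational(1, 2))))
Add(Function('D')(6), Mul(-82, 67)) = Add(Mul(Pow(6, 2), Add(6, Mul(2, Pow(Add(1, Mul(-1, 6)), Rational(1, 2))))), Mul(-82, 67)) = Add(Mul(36, Add(6, Mul(2, Pow(Add(1, -6), Rational(1, 2))))), -5494) = Add(Mul(36, Add(6, Mul(2, Pow(-5, Rational(1, 2))))), -5494) = Add(Mul(36, Add(6, Mul(2, Mul(I, Pow(5, Rational(1, 2)))))), -5494) = Add(Mul(36, Add(6, Mul(2, I, Pow(5, Rational(1, 2))))), -5494) = Add(Add(216, Mul(72, I, Pow(5, Rational(1, 2)))), -5494) = Add(-5278, Mul(72, I, Pow(5, Rational(1, 2))))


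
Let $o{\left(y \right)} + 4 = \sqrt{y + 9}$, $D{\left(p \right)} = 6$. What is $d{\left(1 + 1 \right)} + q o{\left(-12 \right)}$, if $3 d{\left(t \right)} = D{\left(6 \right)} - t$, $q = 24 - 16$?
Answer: $- \frac{92}{3} + 8 i \sqrt{3} \approx -30.667 + 13.856 i$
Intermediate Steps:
$o{\left(y \right)} = -4 + \sqrt{9 + y}$ ($o{\left(y \right)} = -4 + \sqrt{y + 9} = -4 + \sqrt{9 + y}$)
$q = 8$
$d{\left(t \right)} = 2 - \frac{t}{3}$ ($d{\left(t \right)} = \frac{6 - t}{3} = 2 - \frac{t}{3}$)
$d{\left(1 + 1 \right)} + q o{\left(-12 \right)} = \left(2 - \frac{1 + 1}{3}\right) + 8 \left(-4 + \sqrt{9 - 12}\right) = \left(2 - \frac{2}{3}\right) + 8 \left(-4 + \sqrt{-3}\right) = \left(2 - \frac{2}{3}\right) + 8 \left(-4 + i \sqrt{3}\right) = \frac{4}{3} - \left(32 - 8 i \sqrt{3}\right) = - \frac{92}{3} + 8 i \sqrt{3}$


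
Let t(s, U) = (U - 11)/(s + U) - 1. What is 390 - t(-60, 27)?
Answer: 12919/33 ≈ 391.48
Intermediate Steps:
t(s, U) = -1 + (-11 + U)/(U + s) (t(s, U) = (-11 + U)/(U + s) - 1 = -1 + (-11 + U)/(U + s))
390 - t(-60, 27) = 390 - (-11 - 1*(-60))/(27 - 60) = 390 - (-11 + 60)/(-33) = 390 - (-1)*49/33 = 390 - 1*(-49/33) = 390 + 49/33 = 12919/33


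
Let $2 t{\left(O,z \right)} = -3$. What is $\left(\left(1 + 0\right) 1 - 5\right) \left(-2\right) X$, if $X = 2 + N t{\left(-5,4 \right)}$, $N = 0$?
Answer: $16$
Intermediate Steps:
$t{\left(O,z \right)} = - \frac{3}{2}$ ($t{\left(O,z \right)} = \frac{1}{2} \left(-3\right) = - \frac{3}{2}$)
$X = 2$ ($X = 2 + 0 \left(- \frac{3}{2}\right) = 2 + 0 = 2$)
$\left(\left(1 + 0\right) 1 - 5\right) \left(-2\right) X = \left(\left(1 + 0\right) 1 - 5\right) \left(-2\right) 2 = \left(1 \cdot 1 - 5\right) \left(-2\right) 2 = \left(1 - 5\right) \left(-2\right) 2 = \left(-4\right) \left(-2\right) 2 = 8 \cdot 2 = 16$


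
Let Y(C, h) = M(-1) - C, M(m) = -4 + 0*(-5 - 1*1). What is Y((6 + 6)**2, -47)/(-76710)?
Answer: 74/38355 ≈ 0.0019293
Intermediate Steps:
M(m) = -4 (M(m) = -4 + 0*(-5 - 1) = -4 + 0*(-6) = -4 + 0 = -4)
Y(C, h) = -4 - C
Y((6 + 6)**2, -47)/(-76710) = (-4 - (6 + 6)**2)/(-76710) = (-4 - 1*12**2)*(-1/76710) = (-4 - 1*144)*(-1/76710) = (-4 - 144)*(-1/76710) = -148*(-1/76710) = 74/38355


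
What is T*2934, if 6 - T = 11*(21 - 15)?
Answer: -176040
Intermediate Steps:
T = -60 (T = 6 - 11*(21 - 15) = 6 - 11*6 = 6 - 1*66 = 6 - 66 = -60)
T*2934 = -60*2934 = -176040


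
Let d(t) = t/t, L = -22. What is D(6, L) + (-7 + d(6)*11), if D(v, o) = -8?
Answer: -4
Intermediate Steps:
d(t) = 1
D(6, L) + (-7 + d(6)*11) = -8 + (-7 + 1*11) = -8 + (-7 + 11) = -8 + 4 = -4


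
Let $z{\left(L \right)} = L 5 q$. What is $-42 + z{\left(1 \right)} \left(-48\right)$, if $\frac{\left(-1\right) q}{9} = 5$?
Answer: $10758$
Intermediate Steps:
$q = -45$ ($q = \left(-9\right) 5 = -45$)
$z{\left(L \right)} = - 225 L$ ($z{\left(L \right)} = L 5 \left(-45\right) = 5 L \left(-45\right) = - 225 L$)
$-42 + z{\left(1 \right)} \left(-48\right) = -42 + \left(-225\right) 1 \left(-48\right) = -42 - -10800 = -42 + 10800 = 10758$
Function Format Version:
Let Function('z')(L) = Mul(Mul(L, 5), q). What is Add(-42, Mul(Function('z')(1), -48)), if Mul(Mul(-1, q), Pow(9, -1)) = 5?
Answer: 10758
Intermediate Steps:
q = -45 (q = Mul(-9, 5) = -45)
Function('z')(L) = Mul(-225, L) (Function('z')(L) = Mul(Mul(L, 5), -45) = Mul(Mul(5, L), -45) = Mul(-225, L))
Add(-42, Mul(Function('z')(1), -48)) = Add(-42, Mul(Mul(-225, 1), -48)) = Add(-42, Mul(-225, -48)) = Add(-42, 10800) = 10758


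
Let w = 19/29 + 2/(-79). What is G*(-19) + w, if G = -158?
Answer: 6879025/2291 ≈ 3002.6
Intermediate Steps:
w = 1443/2291 (w = 19*(1/29) + 2*(-1/79) = 19/29 - 2/79 = 1443/2291 ≈ 0.62986)
G*(-19) + w = -158*(-19) + 1443/2291 = 3002 + 1443/2291 = 6879025/2291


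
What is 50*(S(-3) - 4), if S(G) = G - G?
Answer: -200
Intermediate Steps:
S(G) = 0
50*(S(-3) - 4) = 50*(0 - 4) = 50*(-4) = -200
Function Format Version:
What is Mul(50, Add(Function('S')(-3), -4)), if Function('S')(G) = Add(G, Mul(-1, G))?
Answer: -200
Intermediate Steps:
Function('S')(G) = 0
Mul(50, Add(Function('S')(-3), -4)) = Mul(50, Add(0, -4)) = Mul(50, -4) = -200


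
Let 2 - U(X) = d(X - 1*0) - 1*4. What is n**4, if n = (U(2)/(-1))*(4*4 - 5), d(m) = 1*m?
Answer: 3748096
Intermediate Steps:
d(m) = m
U(X) = 6 - X (U(X) = 2 - ((X - 1*0) - 1*4) = 2 - ((X + 0) - 4) = 2 - (X - 4) = 2 - (-4 + X) = 2 + (4 - X) = 6 - X)
n = -44 (n = ((6 - 1*2)/(-1))*(4*4 - 5) = (-(6 - 2))*(16 - 5) = -1*4*11 = -4*11 = -44)
n**4 = (-44)**4 = 3748096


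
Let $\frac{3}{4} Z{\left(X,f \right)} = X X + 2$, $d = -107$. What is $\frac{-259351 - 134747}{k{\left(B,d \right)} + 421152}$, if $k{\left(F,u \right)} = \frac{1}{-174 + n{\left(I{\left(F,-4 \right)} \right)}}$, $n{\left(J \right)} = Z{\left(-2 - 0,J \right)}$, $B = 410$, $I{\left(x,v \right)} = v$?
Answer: $- \frac{65420268}{69911231} \approx -0.93576$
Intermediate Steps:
$Z{\left(X,f \right)} = \frac{8}{3} + \frac{4 X^{2}}{3}$ ($Z{\left(X,f \right)} = \frac{4 \left(X X + 2\right)}{3} = \frac{4 \left(X^{2} + 2\right)}{3} = \frac{4 \left(2 + X^{2}\right)}{3} = \frac{8}{3} + \frac{4 X^{2}}{3}$)
$n{\left(J \right)} = 8$ ($n{\left(J \right)} = \frac{8}{3} + \frac{4 \left(-2 - 0\right)^{2}}{3} = \frac{8}{3} + \frac{4 \left(-2 + 0\right)^{2}}{3} = \frac{8}{3} + \frac{4 \left(-2\right)^{2}}{3} = \frac{8}{3} + \frac{4}{3} \cdot 4 = \frac{8}{3} + \frac{16}{3} = 8$)
$k{\left(F,u \right)} = - \frac{1}{166}$ ($k{\left(F,u \right)} = \frac{1}{-174 + 8} = \frac{1}{-166} = - \frac{1}{166}$)
$\frac{-259351 - 134747}{k{\left(B,d \right)} + 421152} = \frac{-259351 - 134747}{- \frac{1}{166} + 421152} = - \frac{394098}{\frac{69911231}{166}} = \left(-394098\right) \frac{166}{69911231} = - \frac{65420268}{69911231}$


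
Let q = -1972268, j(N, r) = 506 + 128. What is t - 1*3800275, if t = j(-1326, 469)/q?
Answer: -3747580387167/986134 ≈ -3.8003e+6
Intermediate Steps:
j(N, r) = 634
t = -317/986134 (t = 634/(-1972268) = 634*(-1/1972268) = -317/986134 ≈ -0.00032146)
t - 1*3800275 = -317/986134 - 1*3800275 = -317/986134 - 3800275 = -3747580387167/986134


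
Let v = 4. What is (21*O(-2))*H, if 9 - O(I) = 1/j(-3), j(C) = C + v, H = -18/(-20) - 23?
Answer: -18564/5 ≈ -3712.8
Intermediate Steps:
H = -221/10 (H = -18*(-1/20) - 23 = 9/10 - 23 = -221/10 ≈ -22.100)
j(C) = 4 + C (j(C) = C + 4 = 4 + C)
O(I) = 8 (O(I) = 9 - 1/(4 - 3) = 9 - 1/1 = 9 - 1*1 = 9 - 1 = 8)
(21*O(-2))*H = (21*8)*(-221/10) = 168*(-221/10) = -18564/5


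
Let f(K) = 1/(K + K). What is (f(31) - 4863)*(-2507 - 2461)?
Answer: 748938420/31 ≈ 2.4159e+7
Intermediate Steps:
f(K) = 1/(2*K)
(f(31) - 4863)*(-2507 - 2461) = ((½)/31 - 4863)*(-2507 - 2461) = ((½)*(1/31) - 4863)*(-4968) = (1/62 - 4863)*(-4968) = -301505/62*(-4968) = 748938420/31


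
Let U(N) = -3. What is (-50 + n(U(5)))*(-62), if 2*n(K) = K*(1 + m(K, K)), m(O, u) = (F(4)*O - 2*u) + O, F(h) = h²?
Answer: -992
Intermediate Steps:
m(O, u) = -2*u + 17*O (m(O, u) = (4²*O - 2*u) + O = (16*O - 2*u) + O = (-2*u + 16*O) + O = -2*u + 17*O)
n(K) = K*(1 + 15*K)/2 (n(K) = (K*(1 + (-2*K + 17*K)))/2 = (K*(1 + 15*K))/2 = K*(1 + 15*K)/2)
(-50 + n(U(5)))*(-62) = (-50 + (½)*(-3)*(1 + 15*(-3)))*(-62) = (-50 + (½)*(-3)*(1 - 45))*(-62) = (-50 + (½)*(-3)*(-44))*(-62) = (-50 + 66)*(-62) = 16*(-62) = -992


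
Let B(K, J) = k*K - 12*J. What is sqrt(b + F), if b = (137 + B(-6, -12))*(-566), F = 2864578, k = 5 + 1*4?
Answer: 4*sqrt(171006) ≈ 1654.1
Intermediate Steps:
k = 9 (k = 5 + 4 = 9)
B(K, J) = -12*J + 9*K (B(K, J) = 9*K - 12*J = -12*J + 9*K)
b = -128482 (b = (137 + (-12*(-12) + 9*(-6)))*(-566) = (137 + (144 - 54))*(-566) = (137 + 90)*(-566) = 227*(-566) = -128482)
sqrt(b + F) = sqrt(-128482 + 2864578) = sqrt(2736096) = 4*sqrt(171006)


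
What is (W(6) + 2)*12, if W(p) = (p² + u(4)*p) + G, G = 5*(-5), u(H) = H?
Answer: 444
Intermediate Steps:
G = -25
W(p) = -25 + p² + 4*p (W(p) = (p² + 4*p) - 25 = -25 + p² + 4*p)
(W(6) + 2)*12 = ((-25 + 6² + 4*6) + 2)*12 = ((-25 + 36 + 24) + 2)*12 = (35 + 2)*12 = 37*12 = 444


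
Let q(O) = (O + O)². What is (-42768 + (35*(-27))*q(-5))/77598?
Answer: -2542/1437 ≈ -1.7690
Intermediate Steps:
q(O) = 4*O² (q(O) = (2*O)² = 4*O²)
(-42768 + (35*(-27))*q(-5))/77598 = (-42768 + (35*(-27))*(4*(-5)²))/77598 = (-42768 - 3780*25)*(1/77598) = (-42768 - 945*100)*(1/77598) = (-42768 - 94500)*(1/77598) = -137268*1/77598 = -2542/1437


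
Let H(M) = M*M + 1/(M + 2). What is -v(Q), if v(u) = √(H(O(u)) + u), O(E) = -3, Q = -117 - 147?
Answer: -16*I ≈ -16.0*I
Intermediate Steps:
Q = -264
H(M) = M² + 1/(2 + M)
v(u) = √(8 + u) (v(u) = √((1 + (-3)³ + 2*(-3)²)/(2 - 3) + u) = √((1 - 27 + 2*9)/(-1) + u) = √(-(1 - 27 + 18) + u) = √(-1*(-8) + u) = √(8 + u))
-v(Q) = -√(8 - 264) = -√(-256) = -16*I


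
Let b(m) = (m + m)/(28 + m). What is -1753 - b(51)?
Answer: -138589/79 ≈ -1754.3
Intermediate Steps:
b(m) = 2*m/(28 + m) (b(m) = (2*m)/(28 + m) = 2*m/(28 + m))
-1753 - b(51) = -1753 - 2*51/(28 + 51) = -1753 - 2*51/79 = -1753 - 1*102/79 = -1753 - 102/79 = -138589/79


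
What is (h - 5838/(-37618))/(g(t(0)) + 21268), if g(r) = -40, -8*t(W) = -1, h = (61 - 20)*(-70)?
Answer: -7711273/57039636 ≈ -0.13519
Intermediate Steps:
h = -2870 (h = 41*(-70) = -2870)
t(W) = ⅛ (t(W) = -⅛*(-1) = ⅛)
(h - 5838/(-37618))/(g(t(0)) + 21268) = (-2870 - 5838/(-37618))/(-40 + 21268) = (-2870 - 5838*(-1/37618))/21228 = (-2870 + 417/2687)*(1/21228) = -7711273/2687*1/21228 = -7711273/57039636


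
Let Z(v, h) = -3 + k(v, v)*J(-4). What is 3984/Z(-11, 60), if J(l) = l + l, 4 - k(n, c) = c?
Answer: -1328/41 ≈ -32.390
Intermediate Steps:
k(n, c) = 4 - c
J(l) = 2*l
Z(v, h) = -35 + 8*v (Z(v, h) = -3 + (4 - v)*(2*(-4)) = -3 + (4 - v)*(-8) = -3 + (-32 + 8*v) = -35 + 8*v)
3984/Z(-11, 60) = 3984/(-35 + 8*(-11)) = 3984/(-35 - 88) = 3984/(-123) = 3984*(-1/123) = -1328/41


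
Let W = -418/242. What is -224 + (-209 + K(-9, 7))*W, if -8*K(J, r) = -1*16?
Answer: 1469/11 ≈ 133.55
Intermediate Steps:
K(J, r) = 2 (K(J, r) = -(-1)*16/8 = -⅛*(-16) = 2)
W = -19/11 (W = -418*1/242 = -19/11 ≈ -1.7273)
-224 + (-209 + K(-9, 7))*W = -224 + (-209 + 2)*(-19/11) = -224 - 207*(-19/11) = -224 + 3933/11 = 1469/11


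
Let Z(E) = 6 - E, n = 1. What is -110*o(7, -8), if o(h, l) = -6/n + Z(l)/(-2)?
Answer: 1430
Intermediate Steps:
o(h, l) = -9 + l/2 (o(h, l) = -6/1 + (6 - l)/(-2) = -6*1 + (6 - l)*(-½) = -6 + (-3 + l/2) = -9 + l/2)
-110*o(7, -8) = -110*(-9 + (½)*(-8)) = -110*(-9 - 4) = -110*(-13) = 1430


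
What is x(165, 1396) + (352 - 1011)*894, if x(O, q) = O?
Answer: -588981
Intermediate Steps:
x(165, 1396) + (352 - 1011)*894 = 165 + (352 - 1011)*894 = 165 - 659*894 = 165 - 589146 = -588981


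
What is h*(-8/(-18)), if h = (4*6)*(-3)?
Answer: -32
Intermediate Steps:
h = -72 (h = 24*(-3) = -72)
h*(-8/(-18)) = -(-576)/(-18) = -(-576)*(-1)/18 = -72*4/9 = -32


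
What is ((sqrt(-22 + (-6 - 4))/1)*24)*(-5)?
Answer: -480*I*sqrt(2) ≈ -678.82*I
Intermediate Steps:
((sqrt(-22 + (-6 - 4))/1)*24)*(-5) = ((sqrt(-22 - 10)*1)*24)*(-5) = ((sqrt(-32)*1)*24)*(-5) = (((4*I*sqrt(2))*1)*24)*(-5) = ((4*I*sqrt(2))*24)*(-5) = (96*I*sqrt(2))*(-5) = -480*I*sqrt(2)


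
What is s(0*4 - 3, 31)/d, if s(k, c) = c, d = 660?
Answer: 31/660 ≈ 0.046970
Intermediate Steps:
s(0*4 - 3, 31)/d = 31/660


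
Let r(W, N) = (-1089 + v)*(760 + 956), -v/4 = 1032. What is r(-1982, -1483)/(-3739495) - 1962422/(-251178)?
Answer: 4793553075553/469639437555 ≈ 10.207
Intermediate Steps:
v = -4128 (v = -4*1032 = -4128)
r(W, N) = -8952372 (r(W, N) = (-1089 - 4128)*(760 + 956) = -5217*1716 = -8952372)
r(-1982, -1483)/(-3739495) - 1962422/(-251178) = -8952372/(-3739495) - 1962422/(-251178) = -8952372*(-1/3739495) - 1962422*(-1/251178) = 8952372/3739495 + 981211/125589 = 4793553075553/469639437555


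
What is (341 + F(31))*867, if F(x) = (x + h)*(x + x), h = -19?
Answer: 940695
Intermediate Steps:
F(x) = 2*x*(-19 + x) (F(x) = (x - 19)*(x + x) = (-19 + x)*(2*x) = 2*x*(-19 + x))
(341 + F(31))*867 = (341 + 2*31*(-19 + 31))*867 = (341 + 2*31*12)*867 = (341 + 744)*867 = 1085*867 = 940695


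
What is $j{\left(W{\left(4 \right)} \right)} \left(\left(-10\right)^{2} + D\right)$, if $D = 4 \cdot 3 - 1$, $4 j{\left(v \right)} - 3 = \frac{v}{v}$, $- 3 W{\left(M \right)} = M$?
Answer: $111$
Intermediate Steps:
$W{\left(M \right)} = - \frac{M}{3}$
$j{\left(v \right)} = 1$ ($j{\left(v \right)} = \frac{3}{4} + \frac{v \frac{1}{v}}{4} = \frac{3}{4} + \frac{1}{4} \cdot 1 = \frac{3}{4} + \frac{1}{4} = 1$)
$D = 11$ ($D = 12 - 1 = 11$)
$j{\left(W{\left(4 \right)} \right)} \left(\left(-10\right)^{2} + D\right) = 1 \left(\left(-10\right)^{2} + 11\right) = 1 \left(100 + 11\right) = 1 \cdot 111 = 111$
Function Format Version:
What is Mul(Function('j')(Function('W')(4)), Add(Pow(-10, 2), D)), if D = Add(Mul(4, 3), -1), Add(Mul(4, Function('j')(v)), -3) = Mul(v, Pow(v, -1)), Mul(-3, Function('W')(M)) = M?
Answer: 111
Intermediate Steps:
Function('W')(M) = Mul(Rational(-1, 3), M)
Function('j')(v) = 1 (Function('j')(v) = Add(Rational(3, 4), Mul(Rational(1, 4), Mul(v, Pow(v, -1)))) = Add(Rational(3, 4), Mul(Rational(1, 4), 1)) = Add(Rational(3, 4), Rational(1, 4)) = 1)
D = 11 (D = Add(12, -1) = 11)
Mul(Function('j')(Function('W')(4)), Add(Pow(-10, 2), D)) = Mul(1, Add(Pow(-10, 2), 11)) = Mul(1, Add(100, 11)) = Mul(1, 111) = 111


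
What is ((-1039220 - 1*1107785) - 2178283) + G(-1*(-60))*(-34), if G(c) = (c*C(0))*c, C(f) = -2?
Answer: -4080488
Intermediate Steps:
G(c) = -2*c² (G(c) = (c*(-2))*c = (-2*c)*c = -2*c²)
((-1039220 - 1*1107785) - 2178283) + G(-1*(-60))*(-34) = ((-1039220 - 1*1107785) - 2178283) - 2*(-1*(-60))²*(-34) = ((-1039220 - 1107785) - 2178283) - 2*60²*(-34) = (-2147005 - 2178283) - 2*3600*(-34) = -4325288 - 7200*(-34) = -4325288 + 244800 = -4080488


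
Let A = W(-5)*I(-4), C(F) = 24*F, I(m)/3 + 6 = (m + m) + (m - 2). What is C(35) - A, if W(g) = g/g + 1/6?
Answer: 910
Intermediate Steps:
I(m) = -24 + 9*m (I(m) = -18 + 3*((m + m) + (m - 2)) = -18 + 3*(2*m + (-2 + m)) = -18 + 3*(-2 + 3*m) = -18 + (-6 + 9*m) = -24 + 9*m)
W(g) = 7/6 (W(g) = 1 + 1*(⅙) = 1 + ⅙ = 7/6)
A = -70 (A = 7*(-24 + 9*(-4))/6 = 7*(-24 - 36)/6 = (7/6)*(-60) = -70)
C(35) - A = 24*35 - 1*(-70) = 840 + 70 = 910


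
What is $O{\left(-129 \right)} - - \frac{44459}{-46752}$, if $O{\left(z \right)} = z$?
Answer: $- \frac{6075467}{46752} \approx -129.95$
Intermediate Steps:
$O{\left(-129 \right)} - - \frac{44459}{-46752} = -129 - - \frac{44459}{-46752} = -129 - \left(-44459\right) \left(- \frac{1}{46752}\right) = -129 - \frac{44459}{46752} = - \frac{6075467}{46752}$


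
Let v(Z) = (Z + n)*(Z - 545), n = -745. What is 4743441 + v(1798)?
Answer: 6062850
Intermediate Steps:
v(Z) = (-745 + Z)*(-545 + Z) (v(Z) = (Z - 745)*(Z - 545) = (-745 + Z)*(-545 + Z))
4743441 + v(1798) = 4743441 + (406025 + 1798² - 1290*1798) = 4743441 + (406025 + 3232804 - 2319420) = 4743441 + 1319409 = 6062850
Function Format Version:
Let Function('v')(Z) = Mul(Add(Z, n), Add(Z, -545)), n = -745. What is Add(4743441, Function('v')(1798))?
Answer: 6062850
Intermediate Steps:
Function('v')(Z) = Mul(Add(-745, Z), Add(-545, Z)) (Function('v')(Z) = Mul(Add(Z, -745), Add(Z, -545)) = Mul(Add(-745, Z), Add(-545, Z)))
Add(4743441, Function('v')(1798)) = Add(4743441, Add(406025, Pow(1798, 2), Mul(-1290, 1798))) = Add(4743441, Add(406025, 3232804, -2319420)) = Add(4743441, 1319409) = 6062850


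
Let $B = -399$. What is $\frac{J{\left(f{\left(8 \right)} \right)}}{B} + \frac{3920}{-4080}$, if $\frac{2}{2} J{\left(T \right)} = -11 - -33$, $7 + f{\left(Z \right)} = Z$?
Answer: $- \frac{2297}{2261} \approx -1.0159$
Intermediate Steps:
$f{\left(Z \right)} = -7 + Z$
$J{\left(T \right)} = 22$ ($J{\left(T \right)} = -11 - -33 = -11 + 33 = 22$)
$\frac{J{\left(f{\left(8 \right)} \right)}}{B} + \frac{3920}{-4080} = \frac{22}{-399} + \frac{3920}{-4080} = 22 \left(- \frac{1}{399}\right) + 3920 \left(- \frac{1}{4080}\right) = - \frac{22}{399} - \frac{49}{51} = - \frac{2297}{2261}$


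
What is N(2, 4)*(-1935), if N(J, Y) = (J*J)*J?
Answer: -15480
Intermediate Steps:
N(J, Y) = J**3 (N(J, Y) = J**2*J = J**3)
N(2, 4)*(-1935) = 2**3*(-1935) = 8*(-1935) = -15480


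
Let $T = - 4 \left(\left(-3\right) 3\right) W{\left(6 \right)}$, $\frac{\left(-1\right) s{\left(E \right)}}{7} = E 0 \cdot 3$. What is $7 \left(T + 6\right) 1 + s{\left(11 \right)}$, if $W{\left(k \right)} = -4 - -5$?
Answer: $294$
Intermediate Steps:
$W{\left(k \right)} = 1$ ($W{\left(k \right)} = -4 + 5 = 1$)
$s{\left(E \right)} = 0$ ($s{\left(E \right)} = - 7 E 0 \cdot 3 = - 7 \cdot 0 \cdot 3 = \left(-7\right) 0 = 0$)
$T = 36$ ($T = - 4 \left(\left(-3\right) 3\right) 1 = \left(-4\right) \left(-9\right) 1 = 36 \cdot 1 = 36$)
$7 \left(T + 6\right) 1 + s{\left(11 \right)} = 7 \left(36 + 6\right) 1 + 0 = 7 \cdot 42 \cdot 1 + 0 = 7 \cdot 42 + 0 = 294 + 0 = 294$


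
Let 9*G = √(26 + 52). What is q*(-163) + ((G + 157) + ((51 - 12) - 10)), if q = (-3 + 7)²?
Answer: -2422 + √78/9 ≈ -2421.0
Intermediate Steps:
q = 16 (q = 4² = 16)
G = √78/9 (G = √(26 + 52)/9 = √78/9 ≈ 0.98131)
q*(-163) + ((G + 157) + ((51 - 12) - 10)) = 16*(-163) + ((√78/9 + 157) + ((51 - 12) - 10)) = -2608 + ((157 + √78/9) + (39 - 10)) = -2608 + ((157 + √78/9) + 29) = -2608 + (186 + √78/9) = -2422 + √78/9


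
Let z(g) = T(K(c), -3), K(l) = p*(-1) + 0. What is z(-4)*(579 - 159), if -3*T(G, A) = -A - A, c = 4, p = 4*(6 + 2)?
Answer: -840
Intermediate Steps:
p = 32 (p = 4*8 = 32)
K(l) = -32 (K(l) = 32*(-1) + 0 = -32 + 0 = -32)
T(G, A) = 2*A/3 (T(G, A) = -(-A - A)/3 = -(-2)*A/3 = 2*A/3)
z(g) = -2 (z(g) = (⅔)*(-3) = -2)
z(-4)*(579 - 159) = -2*(579 - 159) = -2*420 = -840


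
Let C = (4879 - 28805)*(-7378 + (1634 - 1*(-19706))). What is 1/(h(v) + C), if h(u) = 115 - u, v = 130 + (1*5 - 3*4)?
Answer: -1/334054820 ≈ -2.9935e-9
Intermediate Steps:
v = 123 (v = 130 + (5 - 12) = 130 - 7 = 123)
C = -334054812 (C = -23926*(-7378 + (1634 + 19706)) = -23926*(-7378 + 21340) = -23926*13962 = -334054812)
1/(h(v) + C) = 1/((115 - 1*123) - 334054812) = 1/((115 - 123) - 334054812) = 1/(-8 - 334054812) = 1/(-334054820) = -1/334054820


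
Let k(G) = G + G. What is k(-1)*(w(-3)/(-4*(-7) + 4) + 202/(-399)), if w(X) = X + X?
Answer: 4429/3192 ≈ 1.3875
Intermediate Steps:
w(X) = 2*X
k(G) = 2*G
k(-1)*(w(-3)/(-4*(-7) + 4) + 202/(-399)) = (2*(-1))*((2*(-3))/(-4*(-7) + 4) + 202/(-399)) = -2*(-6/(28 + 4) + 202*(-1/399)) = -2*(-6/32 - 202/399) = -2*(-6*1/32 - 202/399) = -2*(-3/16 - 202/399) = -2*(-4429/6384) = 4429/3192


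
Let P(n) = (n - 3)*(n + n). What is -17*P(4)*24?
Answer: -3264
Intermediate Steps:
P(n) = 2*n*(-3 + n) (P(n) = (-3 + n)*(2*n) = 2*n*(-3 + n))
-17*P(4)*24 = -34*4*(-3 + 4)*24 = -34*4*24 = -17*8*24 = -136*24 = -3264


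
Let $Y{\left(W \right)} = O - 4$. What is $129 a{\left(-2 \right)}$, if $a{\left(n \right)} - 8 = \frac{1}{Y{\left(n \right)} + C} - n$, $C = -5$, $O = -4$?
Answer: $\frac{16641}{13} \approx 1280.1$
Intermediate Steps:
$Y{\left(W \right)} = -8$ ($Y{\left(W \right)} = -4 - 4 = -8$)
$a{\left(n \right)} = \frac{103}{13} - n$ ($a{\left(n \right)} = 8 - \left(n - \frac{1}{-8 - 5}\right) = 8 - \left(\frac{1}{13} + n\right) = \frac{103}{13} - n$)
$129 a{\left(-2 \right)} = 129 \left(\frac{103}{13} - -2\right) = 129 \left(\frac{103}{13} + 2\right) = 129 \cdot \frac{129}{13} = \frac{16641}{13}$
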